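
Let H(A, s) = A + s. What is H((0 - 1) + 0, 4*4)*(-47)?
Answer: -705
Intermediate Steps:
H((0 - 1) + 0, 4*4)*(-47) = (((0 - 1) + 0) + 4*4)*(-47) = ((-1 + 0) + 16)*(-47) = (-1 + 16)*(-47) = 15*(-47) = -705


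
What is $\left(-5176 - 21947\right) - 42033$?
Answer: $-69156$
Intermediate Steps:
$\left(-5176 - 21947\right) - 42033 = -27123 - 42033 = -69156$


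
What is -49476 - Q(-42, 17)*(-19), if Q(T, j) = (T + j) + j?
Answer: -49628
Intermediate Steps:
Q(T, j) = T + 2*j
-49476 - Q(-42, 17)*(-19) = -49476 - (-42 + 2*17)*(-19) = -49476 - (-42 + 34)*(-19) = -49476 - (-8)*(-19) = -49476 - 1*152 = -49476 - 152 = -49628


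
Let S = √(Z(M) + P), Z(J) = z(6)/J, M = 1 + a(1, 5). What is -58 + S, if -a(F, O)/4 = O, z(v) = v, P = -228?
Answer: -58 + 3*I*√9158/19 ≈ -58.0 + 15.11*I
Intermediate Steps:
a(F, O) = -4*O
M = -19 (M = 1 - 4*5 = 1 - 20 = -19)
Z(J) = 6/J
S = 3*I*√9158/19 (S = √(6/(-19) - 228) = √(6*(-1/19) - 228) = √(-6/19 - 228) = √(-4338/19) = 3*I*√9158/19 ≈ 15.11*I)
-58 + S = -58 + 3*I*√9158/19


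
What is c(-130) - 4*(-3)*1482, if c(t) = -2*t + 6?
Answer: 18050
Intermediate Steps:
c(t) = 6 - 2*t
c(-130) - 4*(-3)*1482 = (6 - 2*(-130)) - 4*(-3)*1482 = (6 + 260) + 12*1482 = 266 + 17784 = 18050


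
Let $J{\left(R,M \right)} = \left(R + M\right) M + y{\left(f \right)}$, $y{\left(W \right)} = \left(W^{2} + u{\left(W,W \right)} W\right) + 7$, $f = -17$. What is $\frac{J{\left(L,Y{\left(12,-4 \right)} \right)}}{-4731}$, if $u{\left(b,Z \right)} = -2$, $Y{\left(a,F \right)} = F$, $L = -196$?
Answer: $- \frac{1130}{4731} \approx -0.23885$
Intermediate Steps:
$y{\left(W \right)} = 7 + W^{2} - 2 W$ ($y{\left(W \right)} = \left(W^{2} - 2 W\right) + 7 = 7 + W^{2} - 2 W$)
$J{\left(R,M \right)} = 330 + M \left(M + R\right)$ ($J{\left(R,M \right)} = \left(R + M\right) M + \left(7 + \left(-17\right)^{2} - -34\right) = \left(M + R\right) M + \left(7 + 289 + 34\right) = M \left(M + R\right) + 330 = 330 + M \left(M + R\right)$)
$\frac{J{\left(L,Y{\left(12,-4 \right)} \right)}}{-4731} = \frac{330 + \left(-4\right)^{2} - -784}{-4731} = \left(330 + 16 + 784\right) \left(- \frac{1}{4731}\right) = 1130 \left(- \frac{1}{4731}\right) = - \frac{1130}{4731}$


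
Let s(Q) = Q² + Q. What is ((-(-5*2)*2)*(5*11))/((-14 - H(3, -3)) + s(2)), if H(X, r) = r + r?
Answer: -550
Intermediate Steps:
H(X, r) = 2*r
s(Q) = Q + Q²
((-(-5*2)*2)*(5*11))/((-14 - H(3, -3)) + s(2)) = ((-(-5*2)*2)*(5*11))/((-14 - 2*(-3)) + 2*(1 + 2)) = (-(-10)*2*55)/((-14 - 1*(-6)) + 2*3) = (-1*(-20)*55)/((-14 + 6) + 6) = (20*55)/(-8 + 6) = 1100/(-2) = 1100*(-½) = -550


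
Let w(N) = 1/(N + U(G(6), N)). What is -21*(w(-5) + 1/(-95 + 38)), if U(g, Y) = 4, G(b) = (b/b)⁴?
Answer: 406/19 ≈ 21.368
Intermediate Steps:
G(b) = 1 (G(b) = 1⁴ = 1)
w(N) = 1/(4 + N) (w(N) = 1/(N + 4) = 1/(4 + N))
-21*(w(-5) + 1/(-95 + 38)) = -21*(1/(4 - 5) + 1/(-95 + 38)) = -21*(1/(-1) + 1/(-57)) = -21*(-1 - 1/57) = -21*(-58/57) = 406/19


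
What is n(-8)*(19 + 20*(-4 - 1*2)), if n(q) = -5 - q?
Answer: -303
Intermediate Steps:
n(-8)*(19 + 20*(-4 - 1*2)) = (-5 - 1*(-8))*(19 + 20*(-4 - 1*2)) = (-5 + 8)*(19 + 20*(-4 - 2)) = 3*(19 + 20*(-6)) = 3*(19 - 120) = 3*(-101) = -303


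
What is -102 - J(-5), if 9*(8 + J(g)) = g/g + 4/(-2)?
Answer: -845/9 ≈ -93.889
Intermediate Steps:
J(g) = -73/9 (J(g) = -8 + (g/g + 4/(-2))/9 = -8 + (1 + 4*(-1/2))/9 = -8 + (1 - 2)/9 = -8 + (1/9)*(-1) = -8 - 1/9 = -73/9)
-102 - J(-5) = -102 - 1*(-73/9) = -102 + 73/9 = -845/9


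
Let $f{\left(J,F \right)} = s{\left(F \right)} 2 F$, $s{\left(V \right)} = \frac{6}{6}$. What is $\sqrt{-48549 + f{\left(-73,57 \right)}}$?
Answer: $i \sqrt{48435} \approx 220.08 i$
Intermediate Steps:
$s{\left(V \right)} = 1$ ($s{\left(V \right)} = 6 \cdot \frac{1}{6} = 1$)
$f{\left(J,F \right)} = 2 F$ ($f{\left(J,F \right)} = 1 \cdot 2 F = 2 F$)
$\sqrt{-48549 + f{\left(-73,57 \right)}} = \sqrt{-48549 + 2 \cdot 57} = \sqrt{-48549 + 114} = \sqrt{-48435} = i \sqrt{48435}$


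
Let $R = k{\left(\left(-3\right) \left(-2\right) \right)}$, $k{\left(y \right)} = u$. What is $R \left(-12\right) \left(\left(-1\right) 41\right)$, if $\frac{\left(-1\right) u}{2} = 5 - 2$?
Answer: $-2952$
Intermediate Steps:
$u = -6$ ($u = - 2 \left(5 - 2\right) = \left(-2\right) 3 = -6$)
$k{\left(y \right)} = -6$
$R = -6$
$R \left(-12\right) \left(\left(-1\right) 41\right) = \left(-6\right) \left(-12\right) \left(\left(-1\right) 41\right) = 72 \left(-41\right) = -2952$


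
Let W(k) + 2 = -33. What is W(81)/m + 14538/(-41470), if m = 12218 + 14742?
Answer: -39339593/111803120 ≈ -0.35186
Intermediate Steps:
W(k) = -35 (W(k) = -2 - 33 = -35)
m = 26960
W(81)/m + 14538/(-41470) = -35/26960 + 14538/(-41470) = -35*1/26960 + 14538*(-1/41470) = -7/5392 - 7269/20735 = -39339593/111803120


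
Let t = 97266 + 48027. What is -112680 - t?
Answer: -257973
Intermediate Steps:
t = 145293
-112680 - t = -112680 - 1*145293 = -112680 - 145293 = -257973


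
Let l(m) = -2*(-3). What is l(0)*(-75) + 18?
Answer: -432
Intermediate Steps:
l(m) = 6
l(0)*(-75) + 18 = 6*(-75) + 18 = -450 + 18 = -432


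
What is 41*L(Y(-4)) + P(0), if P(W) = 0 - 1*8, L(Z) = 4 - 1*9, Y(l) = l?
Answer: -213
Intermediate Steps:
L(Z) = -5 (L(Z) = 4 - 9 = -5)
P(W) = -8 (P(W) = 0 - 8 = -8)
41*L(Y(-4)) + P(0) = 41*(-5) - 8 = -205 - 8 = -213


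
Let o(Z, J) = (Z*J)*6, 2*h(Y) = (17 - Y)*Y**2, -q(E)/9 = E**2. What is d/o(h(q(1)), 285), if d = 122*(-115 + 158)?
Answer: 2623/900315 ≈ 0.0029134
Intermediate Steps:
q(E) = -9*E**2
d = 5246 (d = 122*43 = 5246)
h(Y) = Y**2*(17 - Y)/2 (h(Y) = ((17 - Y)*Y**2)/2 = (Y**2*(17 - Y))/2 = Y**2*(17 - Y)/2)
o(Z, J) = 6*J*Z (o(Z, J) = (J*Z)*6 = 6*J*Z)
d/o(h(q(1)), 285) = 5246/((6*285*((-9*1**2)**2*(17 - (-9)*1**2)/2))) = 5246/((6*285*((-9*1)**2*(17 - (-9))/2))) = 5246/((6*285*((1/2)*(-9)**2*(17 - 1*(-9))))) = 5246/((6*285*((1/2)*81*(17 + 9)))) = 5246/((6*285*((1/2)*81*26))) = 5246/((6*285*1053)) = 5246/1800630 = 5246*(1/1800630) = 2623/900315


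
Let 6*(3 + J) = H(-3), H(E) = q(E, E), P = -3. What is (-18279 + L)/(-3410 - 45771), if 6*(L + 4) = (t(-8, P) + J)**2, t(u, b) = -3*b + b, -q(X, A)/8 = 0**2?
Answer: 36563/98362 ≈ 0.37172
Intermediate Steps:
q(X, A) = 0 (q(X, A) = -8*0**2 = -8*0 = 0)
H(E) = 0
J = -3 (J = -3 + (1/6)*0 = -3 + 0 = -3)
t(u, b) = -2*b
L = -5/2 (L = -4 + (-2*(-3) - 3)**2/6 = -4 + (6 - 3)**2/6 = -4 + (1/6)*3**2 = -4 + (1/6)*9 = -4 + 3/2 = -5/2 ≈ -2.5000)
(-18279 + L)/(-3410 - 45771) = (-18279 - 5/2)/(-3410 - 45771) = -36563/2/(-49181) = -36563/2*(-1/49181) = 36563/98362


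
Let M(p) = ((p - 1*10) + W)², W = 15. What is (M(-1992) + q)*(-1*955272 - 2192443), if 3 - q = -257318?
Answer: -13237683955350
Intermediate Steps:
q = 257321 (q = 3 - 1*(-257318) = 3 + 257318 = 257321)
M(p) = (5 + p)² (M(p) = ((p - 1*10) + 15)² = ((p - 10) + 15)² = ((-10 + p) + 15)² = (5 + p)²)
(M(-1992) + q)*(-1*955272 - 2192443) = ((5 - 1992)² + 257321)*(-1*955272 - 2192443) = ((-1987)² + 257321)*(-955272 - 2192443) = (3948169 + 257321)*(-3147715) = 4205490*(-3147715) = -13237683955350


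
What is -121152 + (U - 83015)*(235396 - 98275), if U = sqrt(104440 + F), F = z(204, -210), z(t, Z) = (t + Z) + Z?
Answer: -11383220967 + 548484*sqrt(6514) ≈ -1.1339e+10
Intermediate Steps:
z(t, Z) = t + 2*Z (z(t, Z) = (Z + t) + Z = t + 2*Z)
F = -216 (F = 204 + 2*(-210) = 204 - 420 = -216)
U = 4*sqrt(6514) (U = sqrt(104440 - 216) = sqrt(104224) = 4*sqrt(6514) ≈ 322.84)
-121152 + (U - 83015)*(235396 - 98275) = -121152 + (4*sqrt(6514) - 83015)*(235396 - 98275) = -121152 + (-83015 + 4*sqrt(6514))*137121 = -121152 + (-11383099815 + 548484*sqrt(6514)) = -11383220967 + 548484*sqrt(6514)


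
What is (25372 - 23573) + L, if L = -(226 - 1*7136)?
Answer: 8709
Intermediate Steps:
L = 6910 (L = -(226 - 7136) = -1*(-6910) = 6910)
(25372 - 23573) + L = (25372 - 23573) + 6910 = 1799 + 6910 = 8709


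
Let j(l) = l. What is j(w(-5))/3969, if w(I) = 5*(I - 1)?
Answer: -10/1323 ≈ -0.0075586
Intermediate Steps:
w(I) = -5 + 5*I (w(I) = 5*(-1 + I) = -5 + 5*I)
j(w(-5))/3969 = (-5 + 5*(-5))/3969 = (-5 - 25)*(1/3969) = -30*1/3969 = -10/1323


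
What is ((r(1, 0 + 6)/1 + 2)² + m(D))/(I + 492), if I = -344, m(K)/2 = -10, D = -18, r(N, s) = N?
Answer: -11/148 ≈ -0.074324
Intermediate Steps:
m(K) = -20 (m(K) = 2*(-10) = -20)
((r(1, 0 + 6)/1 + 2)² + m(D))/(I + 492) = ((1/1 + 2)² - 20)/(-344 + 492) = ((1*1 + 2)² - 20)/148 = ((1 + 2)² - 20)*(1/148) = (3² - 20)*(1/148) = (9 - 20)*(1/148) = -11*1/148 = -11/148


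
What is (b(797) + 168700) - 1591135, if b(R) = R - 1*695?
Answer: -1422333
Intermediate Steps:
b(R) = -695 + R (b(R) = R - 695 = -695 + R)
(b(797) + 168700) - 1591135 = ((-695 + 797) + 168700) - 1591135 = (102 + 168700) - 1591135 = 168802 - 1591135 = -1422333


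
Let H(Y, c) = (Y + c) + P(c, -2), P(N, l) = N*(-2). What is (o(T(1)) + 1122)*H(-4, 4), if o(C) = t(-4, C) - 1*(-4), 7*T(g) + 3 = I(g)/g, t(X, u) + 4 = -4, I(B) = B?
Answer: -8944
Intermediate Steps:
P(N, l) = -2*N
t(X, u) = -8 (t(X, u) = -4 - 4 = -8)
H(Y, c) = Y - c (H(Y, c) = (Y + c) - 2*c = Y - c)
T(g) = -2/7 (T(g) = -3/7 + (g/g)/7 = -3/7 + (⅐)*1 = -3/7 + ⅐ = -2/7)
o(C) = -4 (o(C) = -8 - 1*(-4) = -8 + 4 = -4)
(o(T(1)) + 1122)*H(-4, 4) = (-4 + 1122)*(-4 - 1*4) = 1118*(-4 - 4) = 1118*(-8) = -8944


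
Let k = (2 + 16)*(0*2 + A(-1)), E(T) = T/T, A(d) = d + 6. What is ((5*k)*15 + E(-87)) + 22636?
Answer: 29387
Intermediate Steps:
A(d) = 6 + d
E(T) = 1
k = 90 (k = (2 + 16)*(0*2 + (6 - 1)) = 18*(0 + 5) = 18*5 = 90)
((5*k)*15 + E(-87)) + 22636 = ((5*90)*15 + 1) + 22636 = (450*15 + 1) + 22636 = (6750 + 1) + 22636 = 6751 + 22636 = 29387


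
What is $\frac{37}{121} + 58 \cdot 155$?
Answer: $\frac{1087827}{121} \approx 8990.3$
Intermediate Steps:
$\frac{37}{121} + 58 \cdot 155 = 37 \cdot \frac{1}{121} + 8990 = \frac{37}{121} + 8990 = \frac{1087827}{121}$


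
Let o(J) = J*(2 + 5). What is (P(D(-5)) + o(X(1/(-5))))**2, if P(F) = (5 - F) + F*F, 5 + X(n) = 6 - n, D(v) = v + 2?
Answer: 16129/25 ≈ 645.16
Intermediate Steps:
D(v) = 2 + v
X(n) = 1 - n (X(n) = -5 + (6 - n) = 1 - n)
o(J) = 7*J (o(J) = J*7 = 7*J)
P(F) = 5 + F**2 - F (P(F) = (5 - F) + F**2 = 5 + F**2 - F)
(P(D(-5)) + o(X(1/(-5))))**2 = ((5 + (2 - 5)**2 - (2 - 5)) + 7*(1 - 1/(-5)))**2 = ((5 + (-3)**2 - 1*(-3)) + 7*(1 - 1*(-1/5)))**2 = ((5 + 9 + 3) + 7*(1 + 1/5))**2 = (17 + 7*(6/5))**2 = (17 + 42/5)**2 = (127/5)**2 = 16129/25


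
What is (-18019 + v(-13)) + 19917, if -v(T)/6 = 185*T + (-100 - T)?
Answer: 16850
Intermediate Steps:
v(T) = 600 - 1104*T (v(T) = -6*(185*T + (-100 - T)) = -6*(-100 + 184*T) = 600 - 1104*T)
(-18019 + v(-13)) + 19917 = (-18019 + (600 - 1104*(-13))) + 19917 = (-18019 + (600 + 14352)) + 19917 = (-18019 + 14952) + 19917 = -3067 + 19917 = 16850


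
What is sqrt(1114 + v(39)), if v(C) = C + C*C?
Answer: sqrt(2674) ≈ 51.711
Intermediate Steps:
v(C) = C + C**2
sqrt(1114 + v(39)) = sqrt(1114 + 39*(1 + 39)) = sqrt(1114 + 39*40) = sqrt(1114 + 1560) = sqrt(2674)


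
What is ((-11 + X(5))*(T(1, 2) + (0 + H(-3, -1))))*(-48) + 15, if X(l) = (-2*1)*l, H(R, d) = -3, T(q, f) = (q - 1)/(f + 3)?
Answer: -3009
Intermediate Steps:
T(q, f) = (-1 + q)/(3 + f)
X(l) = -2*l
((-11 + X(5))*(T(1, 2) + (0 + H(-3, -1))))*(-48) + 15 = ((-11 - 2*5)*((-1 + 1)/(3 + 2) + (0 - 3)))*(-48) + 15 = ((-11 - 10)*(0/5 - 3))*(-48) + 15 = -21*((⅕)*0 - 3)*(-48) + 15 = -21*(0 - 3)*(-48) + 15 = -21*(-3)*(-48) + 15 = 63*(-48) + 15 = -3024 + 15 = -3009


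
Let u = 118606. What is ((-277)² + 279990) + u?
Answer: 475325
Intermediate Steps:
((-277)² + 279990) + u = ((-277)² + 279990) + 118606 = (76729 + 279990) + 118606 = 356719 + 118606 = 475325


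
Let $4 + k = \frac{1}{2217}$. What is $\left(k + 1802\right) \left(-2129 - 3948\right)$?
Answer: $- \frac{24223936859}{2217} \approx -1.0926 \cdot 10^{7}$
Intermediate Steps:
$k = - \frac{8867}{2217}$ ($k = -4 + \frac{1}{2217} = - \frac{8867}{2217} \approx -3.9995$)
$\left(k + 1802\right) \left(-2129 - 3948\right) = \left(- \frac{8867}{2217} + 1802\right) \left(-2129 - 3948\right) = \frac{3986167}{2217} \left(-6077\right) = - \frac{24223936859}{2217}$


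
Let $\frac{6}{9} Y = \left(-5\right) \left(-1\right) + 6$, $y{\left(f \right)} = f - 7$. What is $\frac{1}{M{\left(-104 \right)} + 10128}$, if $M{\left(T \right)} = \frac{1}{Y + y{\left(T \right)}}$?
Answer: $\frac{189}{1914190} \approx 9.8736 \cdot 10^{-5}$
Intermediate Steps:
$y{\left(f \right)} = -7 + f$ ($y{\left(f \right)} = f - 7 = -7 + f$)
$Y = \frac{33}{2}$ ($Y = \frac{3 \left(\left(-5\right) \left(-1\right) + 6\right)}{2} = \frac{3 \left(5 + 6\right)}{2} = \frac{3}{2} \cdot 11 = \frac{33}{2} \approx 16.5$)
$M{\left(T \right)} = \frac{1}{\frac{19}{2} + T}$ ($M{\left(T \right)} = \frac{1}{\frac{33}{2} + \left(-7 + T\right)} = \frac{1}{\frac{19}{2} + T}$)
$\frac{1}{M{\left(-104 \right)} + 10128} = \frac{1}{\frac{2}{19 + 2 \left(-104\right)} + 10128} = \frac{1}{\frac{2}{19 - 208} + 10128} = \frac{1}{\frac{2}{-189} + 10128} = \frac{1}{2 \left(- \frac{1}{189}\right) + 10128} = \frac{1}{- \frac{2}{189} + 10128} = \frac{1}{\frac{1914190}{189}} = \frac{189}{1914190}$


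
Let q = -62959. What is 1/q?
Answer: -1/62959 ≈ -1.5883e-5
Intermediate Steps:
1/q = 1/(-62959) = -1/62959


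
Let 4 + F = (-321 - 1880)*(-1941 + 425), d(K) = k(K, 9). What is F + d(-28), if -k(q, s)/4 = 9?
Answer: 3336676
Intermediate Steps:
k(q, s) = -36 (k(q, s) = -4*9 = -36)
d(K) = -36
F = 3336712 (F = -4 + (-321 - 1880)*(-1941 + 425) = -4 - 2201*(-1516) = -4 + 3336716 = 3336712)
F + d(-28) = 3336712 - 36 = 3336676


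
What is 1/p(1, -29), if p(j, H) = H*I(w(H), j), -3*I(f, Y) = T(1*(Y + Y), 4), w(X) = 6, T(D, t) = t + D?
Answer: 1/58 ≈ 0.017241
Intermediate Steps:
T(D, t) = D + t
I(f, Y) = -4/3 - 2*Y/3 (I(f, Y) = -(1*(Y + Y) + 4)/3 = -(1*(2*Y) + 4)/3 = -(2*Y + 4)/3 = -(4 + 2*Y)/3 = -4/3 - 2*Y/3)
p(j, H) = H*(-4/3 - 2*j/3)
1/p(1, -29) = 1/((⅔)*(-29)*(-2 - 1*1)) = 1/((⅔)*(-29)*(-2 - 1)) = 1/((⅔)*(-29)*(-3)) = 1/58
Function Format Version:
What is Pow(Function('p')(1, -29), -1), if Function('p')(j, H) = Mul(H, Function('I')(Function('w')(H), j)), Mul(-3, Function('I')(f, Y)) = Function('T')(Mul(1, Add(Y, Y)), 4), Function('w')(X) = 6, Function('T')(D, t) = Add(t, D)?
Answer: Rational(1, 58) ≈ 0.017241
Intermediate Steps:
Function('T')(D, t) = Add(D, t)
Function('I')(f, Y) = Add(Rational(-4, 3), Mul(Rational(-2, 3), Y)) (Function('I')(f, Y) = Mul(Rational(-1, 3), Add(Mul(1, Add(Y, Y)), 4)) = Mul(Rational(-1, 3), Add(Mul(1, Mul(2, Y)), 4)) = Mul(Rational(-1, 3), Add(Mul(2, Y), 4)) = Mul(Rational(-1, 3), Add(4, Mul(2, Y))) = Add(Rational(-4, 3), Mul(Rational(-2, 3), Y)))
Function('p')(j, H) = Mul(H, Add(Rational(-4, 3), Mul(Rational(-2, 3), j)))
Pow(Function('p')(1, -29), -1) = Pow(Mul(Rational(2, 3), -29, Add(-2, Mul(-1, 1))), -1) = Pow(Mul(Rational(2, 3), -29, Add(-2, -1)), -1) = Pow(Mul(Rational(2, 3), -29, -3), -1) = Pow(58, -1) = Rational(1, 58)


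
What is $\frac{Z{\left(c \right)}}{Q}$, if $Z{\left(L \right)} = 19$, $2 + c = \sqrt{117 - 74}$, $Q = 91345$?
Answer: $\frac{19}{91345} \approx 0.000208$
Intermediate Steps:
$c = -2 + \sqrt{43}$ ($c = -2 + \sqrt{117 - 74} = -2 + \sqrt{43} \approx 4.5574$)
$\frac{Z{\left(c \right)}}{Q} = \frac{19}{91345}$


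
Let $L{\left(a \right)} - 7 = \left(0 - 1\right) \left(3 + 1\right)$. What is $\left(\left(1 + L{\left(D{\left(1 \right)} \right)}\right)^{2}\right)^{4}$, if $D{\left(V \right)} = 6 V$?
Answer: $65536$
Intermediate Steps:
$L{\left(a \right)} = 3$ ($L{\left(a \right)} = 7 + \left(0 - 1\right) \left(3 + 1\right) = 7 - 4 = 3$)
$\left(\left(1 + L{\left(D{\left(1 \right)} \right)}\right)^{2}\right)^{4} = \left(\left(1 + 3\right)^{2}\right)^{4} = \left(4^{2}\right)^{4} = 16^{4} = 65536$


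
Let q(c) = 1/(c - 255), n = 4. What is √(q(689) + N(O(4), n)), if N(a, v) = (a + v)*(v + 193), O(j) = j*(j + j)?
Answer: √1335821186/434 ≈ 84.214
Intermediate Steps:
O(j) = 2*j² (O(j) = j*(2*j) = 2*j²)
N(a, v) = (193 + v)*(a + v) (N(a, v) = (a + v)*(193 + v) = (193 + v)*(a + v))
q(c) = 1/(-255 + c)
√(q(689) + N(O(4), n)) = √(1/(-255 + 689) + (4² + 193*(2*4²) + 193*4 + (2*4²)*4)) = √(1/434 + (16 + 193*(2*16) + 772 + (2*16)*4)) = √(1/434 + (16 + 193*32 + 772 + 32*4)) = √(1/434 + (16 + 6176 + 772 + 128)) = √(1/434 + 7092) = √(3077929/434) = √1335821186/434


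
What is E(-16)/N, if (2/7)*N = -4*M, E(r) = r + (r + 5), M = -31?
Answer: -27/434 ≈ -0.062212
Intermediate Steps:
E(r) = 5 + 2*r (E(r) = r + (5 + r) = 5 + 2*r)
N = 434 (N = 7*(-4*(-31))/2 = (7/2)*124 = 434)
E(-16)/N = (5 + 2*(-16))/434 = (5 - 32)*(1/434) = -27*1/434 = -27/434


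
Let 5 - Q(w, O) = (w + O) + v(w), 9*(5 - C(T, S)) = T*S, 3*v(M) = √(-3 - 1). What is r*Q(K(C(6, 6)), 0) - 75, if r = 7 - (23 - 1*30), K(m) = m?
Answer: -19 - 28*I/3 ≈ -19.0 - 9.3333*I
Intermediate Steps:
v(M) = 2*I/3 (v(M) = √(-3 - 1)/3 = √(-4)/3 = (2*I)/3 = 2*I/3)
C(T, S) = 5 - S*T/9 (C(T, S) = 5 - T*S/9 = 5 - S*T/9)
Q(w, O) = 5 - O - w - 2*I/3 (Q(w, O) = 5 - ((w + O) + 2*I/3) = 5 - ((O + w) + 2*I/3) = 5 - (O + w + 2*I/3) = 5 + (-O - w - 2*I/3) = 5 - O - w - 2*I/3)
r = 14 (r = 7 - (23 - 30) = 7 - 1*(-7) = 7 + 7 = 14)
r*Q(K(C(6, 6)), 0) - 75 = 14*(5 - 1*0 - (5 - ⅑*6*6) - 2*I/3) - 75 = 14*(5 + 0 - (5 - 4) - 2*I/3) - 75 = 14*(5 + 0 - 1*1 - 2*I/3) - 75 = 14*(5 + 0 - 1 - 2*I/3) - 75 = 14*(4 - 2*I/3) - 75 = (56 - 28*I/3) - 75 = -19 - 28*I/3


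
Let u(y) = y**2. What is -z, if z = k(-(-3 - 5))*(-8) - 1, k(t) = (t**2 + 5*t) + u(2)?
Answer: 865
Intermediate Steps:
k(t) = 4 + t**2 + 5*t (k(t) = (t**2 + 5*t) + 2**2 = (t**2 + 5*t) + 4 = 4 + t**2 + 5*t)
z = -865 (z = (4 + (-(-3 - 5))**2 + 5*(-(-3 - 5)))*(-8) - 1 = (4 + (-1*(-8))**2 + 5*(-1*(-8)))*(-8) - 1 = (4 + 8**2 + 5*8)*(-8) - 1 = (4 + 64 + 40)*(-8) - 1 = 108*(-8) - 1 = -864 - 1 = -865)
-z = -1*(-865) = 865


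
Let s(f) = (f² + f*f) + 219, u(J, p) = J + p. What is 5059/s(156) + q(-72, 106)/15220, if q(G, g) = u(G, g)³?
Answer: 499652461/186030255 ≈ 2.6859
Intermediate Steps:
q(G, g) = (G + g)³
s(f) = 219 + 2*f² (s(f) = (f² + f²) + 219 = 2*f² + 219 = 219 + 2*f²)
5059/s(156) + q(-72, 106)/15220 = 5059/(219 + 2*156²) + (-72 + 106)³/15220 = 5059/(219 + 2*24336) + 34³*(1/15220) = 5059/(219 + 48672) + 39304*(1/15220) = 5059/48891 + 9826/3805 = 499652461/186030255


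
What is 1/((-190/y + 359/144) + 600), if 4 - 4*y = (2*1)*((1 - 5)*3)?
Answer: 1008/579953 ≈ 0.0017381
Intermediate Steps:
y = 7 (y = 1 - 2*1*(1 - 5)*3/4 = 1 - (-4*3)/2 = 1 - (-12)/2 = 1 - 1/4*(-24) = 1 + 6 = 7)
1/((-190/y + 359/144) + 600) = 1/((-190/7 + 359/144) + 600) = 1/(-24847/1008 + 600) = 1/(579953/1008) = 1008/579953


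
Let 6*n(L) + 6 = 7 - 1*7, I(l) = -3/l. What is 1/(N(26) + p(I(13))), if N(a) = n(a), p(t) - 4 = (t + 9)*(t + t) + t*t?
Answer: -169/168 ≈ -1.0060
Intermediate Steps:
n(L) = -1 (n(L) = -1 + (7 - 1*7)/6 = -1 + (7 - 7)/6 = -1 + (⅙)*0 = -1 + 0 = -1)
p(t) = 4 + t² + 2*t*(9 + t) (p(t) = 4 + ((t + 9)*(t + t) + t*t) = 4 + ((9 + t)*(2*t) + t²) = 4 + (2*t*(9 + t) + t²) = 4 + (t² + 2*t*(9 + t)) = 4 + t² + 2*t*(9 + t))
N(a) = -1
1/(N(26) + p(I(13))) = 1/(-1 + (4 + 3*(-3/13)² + 18*(-3/13))) = 1/(-1 + (4 + 3*(9/169) - 54/13)) = 1/(-1 + (4 + 27/169 - 54/13)) = 1/(-1 + 1/169) = 1/(-168/169) = -169/168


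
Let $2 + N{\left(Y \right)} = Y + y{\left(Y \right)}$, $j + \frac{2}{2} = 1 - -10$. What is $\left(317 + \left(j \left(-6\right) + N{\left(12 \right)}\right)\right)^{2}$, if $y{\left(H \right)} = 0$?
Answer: $71289$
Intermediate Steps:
$j = 10$ ($j = -1 + \left(1 - -10\right) = -1 + \left(1 + 10\right) = -1 + 11 = 10$)
$N{\left(Y \right)} = -2 + Y$ ($N{\left(Y \right)} = -2 + \left(Y + 0\right) = -2 + Y$)
$\left(317 + \left(j \left(-6\right) + N{\left(12 \right)}\right)\right)^{2} = \left(317 + \left(10 \left(-6\right) + \left(-2 + 12\right)\right)\right)^{2} = \left(317 + \left(-60 + 10\right)\right)^{2} = \left(317 - 50\right)^{2} = 267^{2} = 71289$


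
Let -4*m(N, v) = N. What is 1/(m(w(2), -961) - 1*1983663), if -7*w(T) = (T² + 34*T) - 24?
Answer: -7/13885629 ≈ -5.0412e-7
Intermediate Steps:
w(T) = 24/7 - 34*T/7 - T²/7 (w(T) = -((T² + 34*T) - 24)/7 = -(-24 + T² + 34*T)/7 = 24/7 - 34*T/7 - T²/7)
m(N, v) = -N/4
1/(m(w(2), -961) - 1*1983663) = 1/(-(24/7 - 34/7*2 - ⅐*2²)/4 - 1*1983663) = 1/(-(24/7 - 68/7 - ⅐*4)/4 - 1983663) = 1/(-(24/7 - 68/7 - 4/7)/4 - 1983663) = 1/(-¼*(-48/7) - 1983663) = 1/(12/7 - 1983663) = 1/(-13885629/7) = -7/13885629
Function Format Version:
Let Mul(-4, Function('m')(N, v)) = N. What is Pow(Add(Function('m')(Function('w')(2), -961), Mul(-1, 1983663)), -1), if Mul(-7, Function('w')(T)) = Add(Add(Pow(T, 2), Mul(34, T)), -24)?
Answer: Rational(-7, 13885629) ≈ -5.0412e-7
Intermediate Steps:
Function('w')(T) = Add(Rational(24, 7), Mul(Rational(-34, 7), T), Mul(Rational(-1, 7), Pow(T, 2))) (Function('w')(T) = Mul(Rational(-1, 7), Add(Add(Pow(T, 2), Mul(34, T)), -24)) = Mul(Rational(-1, 7), Add(-24, Pow(T, 2), Mul(34, T))) = Add(Rational(24, 7), Mul(Rational(-34, 7), T), Mul(Rational(-1, 7), Pow(T, 2))))
Function('m')(N, v) = Mul(Rational(-1, 4), N)
Pow(Add(Function('m')(Function('w')(2), -961), Mul(-1, 1983663)), -1) = Pow(Add(Mul(Rational(-1, 4), Add(Rational(24, 7), Mul(Rational(-34, 7), 2), Mul(Rational(-1, 7), Pow(2, 2)))), Mul(-1, 1983663)), -1) = Pow(Add(Mul(Rational(-1, 4), Add(Rational(24, 7), Rational(-68, 7), Mul(Rational(-1, 7), 4))), -1983663), -1) = Pow(Add(Mul(Rational(-1, 4), Add(Rational(24, 7), Rational(-68, 7), Rational(-4, 7))), -1983663), -1) = Pow(Add(Mul(Rational(-1, 4), Rational(-48, 7)), -1983663), -1) = Pow(Add(Rational(12, 7), -1983663), -1) = Pow(Rational(-13885629, 7), -1) = Rational(-7, 13885629)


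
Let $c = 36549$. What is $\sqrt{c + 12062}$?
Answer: $\sqrt{48611} \approx 220.48$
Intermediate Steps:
$\sqrt{c + 12062} = \sqrt{36549 + 12062} = \sqrt{48611}$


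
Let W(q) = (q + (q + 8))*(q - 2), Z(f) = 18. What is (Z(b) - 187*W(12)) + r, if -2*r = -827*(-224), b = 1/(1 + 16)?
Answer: -152446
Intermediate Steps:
b = 1/17 ≈ 0.058824
W(q) = (-2 + q)*(8 + 2*q) (W(q) = (q + (8 + q))*(-2 + q) = (8 + 2*q)*(-2 + q) = (-2 + q)*(8 + 2*q))
r = -92624 (r = -(-827)*(-224)/2 = -½*185248 = -92624)
(Z(b) - 187*W(12)) + r = (18 - 187*(-16 + 2*12² + 4*12)) - 92624 = (18 - 187*(-16 + 2*144 + 48)) - 92624 = (18 - 187*(-16 + 288 + 48)) - 92624 = (18 - 187*320) - 92624 = (18 - 59840) - 92624 = -59822 - 92624 = -152446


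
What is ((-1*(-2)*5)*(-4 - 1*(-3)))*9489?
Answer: -94890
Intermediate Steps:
((-1*(-2)*5)*(-4 - 1*(-3)))*9489 = ((2*5)*(-4 + 3))*9489 = (10*(-1))*9489 = -10*9489 = -94890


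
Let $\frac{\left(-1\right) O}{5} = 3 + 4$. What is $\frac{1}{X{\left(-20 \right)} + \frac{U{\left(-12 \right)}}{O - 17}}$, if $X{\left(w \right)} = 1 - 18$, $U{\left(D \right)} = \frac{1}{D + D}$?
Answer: $- \frac{1248}{21215} \approx -0.058826$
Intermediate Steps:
$U{\left(D \right)} = \frac{1}{2 D}$
$O = -35$ ($O = - 5 \left(3 + 4\right) = \left(-5\right) 7 = -35$)
$X{\left(w \right)} = -17$ ($X{\left(w \right)} = 1 - 18 = -17$)
$\frac{1}{X{\left(-20 \right)} + \frac{U{\left(-12 \right)}}{O - 17}} = \frac{1}{-17 + \frac{\frac{1}{2} \frac{1}{-12}}{-35 - 17}} = \frac{1}{-17 + \frac{\frac{1}{2} \left(- \frac{1}{12}\right)}{-52}} = \frac{1}{-17 - - \frac{1}{1248}} = \frac{1}{-17 + \frac{1}{1248}} = \frac{1}{- \frac{21215}{1248}} = - \frac{1248}{21215}$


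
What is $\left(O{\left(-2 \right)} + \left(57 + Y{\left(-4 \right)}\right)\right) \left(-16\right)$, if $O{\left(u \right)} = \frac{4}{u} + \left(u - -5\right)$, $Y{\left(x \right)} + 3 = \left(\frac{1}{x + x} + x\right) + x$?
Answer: $-750$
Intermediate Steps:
$Y{\left(x \right)} = -3 + \frac{1}{2 x} + 2 x$ ($Y{\left(x \right)} = -3 + \left(\left(\frac{1}{x + x} + x\right) + x\right) = -3 + \left(\left(\frac{1}{2 x} + x\right) + x\right) = -3 + \left(\left(x + \frac{1}{2 x}\right) + x\right) = -3 + \left(\frac{1}{2 x} + 2 x\right) = -3 + \frac{1}{2 x} + 2 x$)
$O{\left(u \right)} = 5 + u + \frac{4}{u}$ ($O{\left(u \right)} = \frac{4}{u} + \left(u + 5\right) = \frac{4}{u} + \left(5 + u\right) = 5 + u + \frac{4}{u}$)
$\left(O{\left(-2 \right)} + \left(57 + Y{\left(-4 \right)}\right)\right) \left(-16\right) = \left(\left(5 - 2 + \frac{4}{-2}\right) + \left(57 + \left(-3 + \frac{1}{2 \left(-4\right)} + 2 \left(-4\right)\right)\right)\right) \left(-16\right) = \left(\left(5 - 2 + 4 \left(- \frac{1}{2}\right)\right) + \left(57 - \frac{89}{8}\right)\right) \left(-16\right) = \left(\left(5 - 2 - 2\right) + \left(57 - \frac{89}{8}\right)\right) \left(-16\right) = \left(1 + \left(57 - \frac{89}{8}\right)\right) \left(-16\right) = \left(1 + \frac{367}{8}\right) \left(-16\right) = \frac{375}{8} \left(-16\right) = -750$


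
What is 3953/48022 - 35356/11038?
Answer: -827116309/265033418 ≈ -3.1208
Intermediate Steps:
3953/48022 - 35356/11038 = 3953*(1/48022) - 35356*1/11038 = 3953/48022 - 17678/5519 = -827116309/265033418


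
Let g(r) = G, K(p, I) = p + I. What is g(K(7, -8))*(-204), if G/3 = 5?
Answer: -3060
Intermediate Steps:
K(p, I) = I + p
G = 15 (G = 3*5 = 15)
g(r) = 15
g(K(7, -8))*(-204) = 15*(-204) = -3060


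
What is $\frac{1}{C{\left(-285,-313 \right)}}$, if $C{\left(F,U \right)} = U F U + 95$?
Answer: $- \frac{1}{27921070} \approx -3.5815 \cdot 10^{-8}$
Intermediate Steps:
$C{\left(F,U \right)} = 95 + F U^{2}$ ($C{\left(F,U \right)} = F U U + 95 = F U^{2} + 95 = 95 + F U^{2}$)
$\frac{1}{C{\left(-285,-313 \right)}} = \frac{1}{95 - 285 \left(-313\right)^{2}} = \frac{1}{95 - 27921165} = \frac{1}{-27921070} = - \frac{1}{27921070}$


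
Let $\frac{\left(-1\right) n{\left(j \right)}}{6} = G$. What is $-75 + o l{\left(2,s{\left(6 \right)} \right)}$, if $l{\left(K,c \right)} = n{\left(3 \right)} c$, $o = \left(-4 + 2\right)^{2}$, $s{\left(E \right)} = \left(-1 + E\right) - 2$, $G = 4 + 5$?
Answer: $-723$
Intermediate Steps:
$G = 9$
$s{\left(E \right)} = -3 + E$
$o = 4$ ($o = \left(-2\right)^{2} = 4$)
$n{\left(j \right)} = -54$ ($n{\left(j \right)} = \left(-6\right) 9 = -54$)
$l{\left(K,c \right)} = - 54 c$
$-75 + o l{\left(2,s{\left(6 \right)} \right)} = -75 + 4 \left(- 54 \left(-3 + 6\right)\right) = -75 + 4 \left(\left(-54\right) 3\right) = -75 + 4 \left(-162\right) = -75 - 648 = -723$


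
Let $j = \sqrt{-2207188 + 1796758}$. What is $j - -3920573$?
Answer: $3920573 + i \sqrt{410430} \approx 3.9206 \cdot 10^{6} + 640.65 i$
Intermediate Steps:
$j = i \sqrt{410430}$ ($j = \sqrt{-410430} = i \sqrt{410430} \approx 640.65 i$)
$j - -3920573 = i \sqrt{410430} - -3920573 = i \sqrt{410430} + 3920573 = 3920573 + i \sqrt{410430}$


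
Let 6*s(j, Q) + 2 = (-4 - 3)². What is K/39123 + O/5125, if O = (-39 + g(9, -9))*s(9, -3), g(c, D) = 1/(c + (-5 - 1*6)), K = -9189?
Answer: -26310637/89113500 ≈ -0.29525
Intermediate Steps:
s(j, Q) = 47/6 (s(j, Q) = -⅓ + (-4 - 3)²/6 = -⅓ + (⅙)*(-7)² = -⅓ + (⅙)*49 = -⅓ + 49/6 = 47/6)
g(c, D) = 1/(-11 + c) (g(c, D) = 1/(c + (-5 - 6)) = 1/(c - 11) = 1/(-11 + c))
O = -3713/12 (O = (-39 + 1/(-11 + 9))*(47/6) = (-39 + 1/(-2))*(47/6) = (-39 - ½)*(47/6) = -79/2*47/6 = -3713/12 ≈ -309.42)
K/39123 + O/5125 = -9189/39123 - 3713/12/5125 = -9189*1/39123 - 3713/12*1/5125 = -1021/4347 - 3713/61500 = -26310637/89113500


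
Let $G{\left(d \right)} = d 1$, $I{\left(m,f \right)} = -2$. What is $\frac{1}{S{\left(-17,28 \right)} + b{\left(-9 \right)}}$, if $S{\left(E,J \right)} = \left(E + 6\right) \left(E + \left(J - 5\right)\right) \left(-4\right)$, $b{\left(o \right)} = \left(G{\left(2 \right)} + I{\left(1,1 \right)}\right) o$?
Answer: $\frac{1}{264} \approx 0.0037879$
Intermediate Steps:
$G{\left(d \right)} = d$
$b{\left(o \right)} = 0$ ($b{\left(o \right)} = \left(2 - 2\right) o = 0 o = 0$)
$S{\left(E,J \right)} = \left(6 + E\right) \left(20 - 4 E - 4 J\right)$ ($S{\left(E,J \right)} = \left(6 + E\right) \left(E + \left(J - 5\right)\right) \left(-4\right) = \left(6 + E\right) \left(E + \left(-5 + J\right)\right) \left(-4\right) = \left(6 + E\right) \left(-5 + E + J\right) \left(-4\right) = \left(6 + E\right) \left(20 - 4 E - 4 J\right)$)
$\frac{1}{S{\left(-17,28 \right)} + b{\left(-9 \right)}} = \frac{1}{\left(120 - 672 - -68 - 4 \left(-17\right)^{2} - \left(-68\right) 28\right) + 0} = \frac{1}{\left(120 - 672 + 68 - 1156 + 1904\right) + 0} = \frac{1}{264 + 0} = \frac{1}{264}$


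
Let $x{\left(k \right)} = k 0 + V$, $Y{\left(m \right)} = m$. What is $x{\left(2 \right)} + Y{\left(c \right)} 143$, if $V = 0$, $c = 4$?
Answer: $572$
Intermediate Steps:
$x{\left(k \right)} = 0$ ($x{\left(k \right)} = k 0 + 0 = 0 + 0 = 0$)
$x{\left(2 \right)} + Y{\left(c \right)} 143 = 0 + 4 \cdot 143 = 0 + 572 = 572$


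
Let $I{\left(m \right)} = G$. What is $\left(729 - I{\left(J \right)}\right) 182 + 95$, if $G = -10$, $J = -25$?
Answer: $134593$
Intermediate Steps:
$I{\left(m \right)} = -10$
$\left(729 - I{\left(J \right)}\right) 182 + 95 = \left(729 - -10\right) 182 + 95 = \left(729 + 10\right) 182 + 95 = 739 \cdot 182 + 95 = 134498 + 95 = 134593$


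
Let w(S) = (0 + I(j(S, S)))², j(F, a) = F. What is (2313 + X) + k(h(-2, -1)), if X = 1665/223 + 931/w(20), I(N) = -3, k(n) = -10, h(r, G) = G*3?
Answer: 4844719/2007 ≈ 2413.9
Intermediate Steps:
h(r, G) = 3*G
w(S) = 9 (w(S) = (0 - 3)² = (-3)² = 9)
X = 222598/2007 (X = 1665/223 + 931/9 = 222598/2007 ≈ 110.91)
(2313 + X) + k(h(-2, -1)) = (2313 + 222598/2007) - 10 = 4864789/2007 - 10 = 4844719/2007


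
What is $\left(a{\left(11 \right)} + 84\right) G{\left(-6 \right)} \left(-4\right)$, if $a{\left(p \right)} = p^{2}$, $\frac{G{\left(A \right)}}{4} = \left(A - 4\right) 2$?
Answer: $65600$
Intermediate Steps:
$G{\left(A \right)} = -32 + 8 A$ ($G{\left(A \right)} = 4 \left(A - 4\right) 2 = 4 \left(-4 + A\right) 2 = 4 \left(-8 + 2 A\right) = -32 + 8 A$)
$\left(a{\left(11 \right)} + 84\right) G{\left(-6 \right)} \left(-4\right) = \left(11^{2} + 84\right) \left(-32 + 8 \left(-6\right)\right) \left(-4\right) = \left(121 + 84\right) \left(-32 - 48\right) \left(-4\right) = 205 \left(\left(-80\right) \left(-4\right)\right) = 205 \cdot 320 = 65600$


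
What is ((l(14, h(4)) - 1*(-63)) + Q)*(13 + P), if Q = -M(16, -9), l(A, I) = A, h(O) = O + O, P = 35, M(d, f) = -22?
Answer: 4752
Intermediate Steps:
h(O) = 2*O
Q = 22 (Q = -1*(-22) = 22)
((l(14, h(4)) - 1*(-63)) + Q)*(13 + P) = ((14 - 1*(-63)) + 22)*(13 + 35) = ((14 + 63) + 22)*48 = (77 + 22)*48 = 99*48 = 4752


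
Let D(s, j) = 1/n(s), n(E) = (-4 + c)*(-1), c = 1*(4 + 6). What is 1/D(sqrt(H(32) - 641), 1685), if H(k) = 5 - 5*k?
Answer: -6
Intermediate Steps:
c = 10 (c = 1*10 = 10)
n(E) = -6 (n(E) = (-4 + 10)*(-1) = 6*(-1) = -6)
D(s, j) = -1/6 (D(s, j) = 1/(-6) = -1/6)
1/D(sqrt(H(32) - 641), 1685) = 1/(-1/6) = -6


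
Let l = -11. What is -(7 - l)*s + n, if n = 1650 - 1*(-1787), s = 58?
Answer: 2393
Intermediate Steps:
n = 3437 (n = 1650 + 1787 = 3437)
-(7 - l)*s + n = -(7 - 1*(-11))*58 + 3437 = -(7 + 11)*58 + 3437 = -18*58 + 3437 = -1*1044 + 3437 = -1044 + 3437 = 2393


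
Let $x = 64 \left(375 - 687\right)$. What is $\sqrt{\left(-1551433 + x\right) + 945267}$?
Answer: $i \sqrt{626134} \approx 791.29 i$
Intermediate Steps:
$x = -19968$ ($x = 64 \left(-312\right) = -19968$)
$\sqrt{\left(-1551433 + x\right) + 945267} = \sqrt{\left(-1551433 - 19968\right) + 945267} = \sqrt{-1571401 + 945267} = \sqrt{-626134} = i \sqrt{626134}$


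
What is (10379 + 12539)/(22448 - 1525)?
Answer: 3274/2989 ≈ 1.0954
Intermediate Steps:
(10379 + 12539)/(22448 - 1525) = 22918/20923 = 22918*(1/20923) = 3274/2989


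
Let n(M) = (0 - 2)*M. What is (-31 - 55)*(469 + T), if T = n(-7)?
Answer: -41538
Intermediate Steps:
n(M) = -2*M
T = 14 (T = -2*(-7) = 14)
(-31 - 55)*(469 + T) = (-31 - 55)*(469 + 14) = -86*483 = -41538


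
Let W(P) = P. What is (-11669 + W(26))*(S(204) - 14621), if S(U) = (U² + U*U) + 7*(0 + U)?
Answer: -815464077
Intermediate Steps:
S(U) = 2*U² + 7*U (S(U) = (U² + U²) + 7*U = 2*U² + 7*U)
(-11669 + W(26))*(S(204) - 14621) = (-11669 + 26)*(204*(7 + 2*204) - 14621) = -11643*(204*(7 + 408) - 14621) = -11643*(204*415 - 14621) = -11643*(84660 - 14621) = -11643*70039 = -815464077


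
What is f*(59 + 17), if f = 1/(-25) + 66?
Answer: 125324/25 ≈ 5013.0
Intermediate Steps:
f = 1649/25 (f = -1/25 + 66 = 1649/25 ≈ 65.960)
f*(59 + 17) = 1649*(59 + 17)/25 = (1649/25)*76 = 125324/25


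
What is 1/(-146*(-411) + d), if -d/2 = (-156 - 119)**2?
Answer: -1/91244 ≈ -1.0960e-5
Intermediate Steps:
d = -151250 (d = -2*(-156 - 119)**2 = -2*(-275)**2 = -2*75625 = -151250)
1/(-146*(-411) + d) = 1/(-146*(-411) - 151250) = 1/(60006 - 151250) = 1/(-91244) = -1/91244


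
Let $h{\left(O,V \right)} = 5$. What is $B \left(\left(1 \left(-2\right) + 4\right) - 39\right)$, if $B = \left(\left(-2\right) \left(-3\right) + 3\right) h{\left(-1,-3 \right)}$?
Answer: $-1665$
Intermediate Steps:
$B = 45$ ($B = \left(\left(-2\right) \left(-3\right) + 3\right) 5 = \left(6 + 3\right) 5 = 9 \cdot 5 = 45$)
$B \left(\left(1 \left(-2\right) + 4\right) - 39\right) = 45 \left(\left(1 \left(-2\right) + 4\right) - 39\right) = 45 \left(\left(-2 + 4\right) - 39\right) = 45 \left(2 - 39\right) = 45 \left(-37\right) = -1665$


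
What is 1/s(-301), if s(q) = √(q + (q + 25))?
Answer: -I*√577/577 ≈ -0.041631*I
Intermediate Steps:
s(q) = √(25 + 2*q) (s(q) = √(q + (25 + q)) = √(25 + 2*q))
1/s(-301) = 1/(√(25 + 2*(-301))) = 1/(√(25 - 602)) = 1/(√(-577)) = 1/(I*√577) = -I*√577/577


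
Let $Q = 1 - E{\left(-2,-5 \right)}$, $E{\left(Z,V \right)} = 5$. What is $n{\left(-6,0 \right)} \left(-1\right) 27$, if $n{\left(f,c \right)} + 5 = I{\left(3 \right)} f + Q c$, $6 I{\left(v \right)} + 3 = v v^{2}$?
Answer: $783$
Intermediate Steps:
$Q = -4$ ($Q = 1 - 5 = -4$)
$I{\left(v \right)} = - \frac{1}{2} + \frac{v^{3}}{6}$ ($I{\left(v \right)} = - \frac{1}{2} + \frac{v v^{2}}{6} = - \frac{1}{2} + \frac{v^{3}}{6}$)
$n{\left(f,c \right)} = -5 - 4 c + 4 f$ ($n{\left(f,c \right)} = -5 - \left(4 c - \left(- \frac{1}{2} + \frac{3^{3}}{6}\right) f\right) = -5 - \left(4 c - \left(- \frac{1}{2} + \frac{1}{6} \cdot 27\right) f\right) = -5 - \left(4 c - \left(- \frac{1}{2} + \frac{9}{2}\right) f\right) = -5 - \left(- 4 f + 4 c\right) = -5 - 4 c + 4 f$)
$n{\left(-6,0 \right)} \left(-1\right) 27 = \left(-5 - 0 + 4 \left(-6\right)\right) \left(-1\right) 27 = \left(-5 + 0 - 24\right) \left(-1\right) 27 = \left(-29\right) \left(-1\right) 27 = 29 \cdot 27 = 783$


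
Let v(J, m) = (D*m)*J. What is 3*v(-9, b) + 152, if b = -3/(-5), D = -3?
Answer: 1003/5 ≈ 200.60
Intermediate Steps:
b = ⅗ (b = -3*(-⅕) = ⅗ ≈ 0.60000)
v(J, m) = -3*J*m (v(J, m) = (-3*m)*J = -3*J*m)
3*v(-9, b) + 152 = 3*(-3*(-9)*⅗) + 152 = 3*(81/5) + 152 = 243/5 + 152 = 1003/5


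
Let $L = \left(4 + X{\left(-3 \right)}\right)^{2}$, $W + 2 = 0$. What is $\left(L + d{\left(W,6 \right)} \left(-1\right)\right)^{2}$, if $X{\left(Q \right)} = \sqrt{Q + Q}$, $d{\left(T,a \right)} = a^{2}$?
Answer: $292 - 416 i \sqrt{6} \approx 292.0 - 1019.0 i$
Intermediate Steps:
$W = -2$ ($W = -2 + 0 = -2$)
$X{\left(Q \right)} = \sqrt{2} \sqrt{Q}$ ($X{\left(Q \right)} = \sqrt{2 Q} = \sqrt{2} \sqrt{Q}$)
$L = \left(4 + i \sqrt{6}\right)^{2}$ ($L = \left(4 + \sqrt{2} \sqrt{-3}\right)^{2} = \left(4 + \sqrt{2} i \sqrt{3}\right)^{2} = \left(4 + i \sqrt{6}\right)^{2} \approx 10.0 + 19.596 i$)
$\left(L + d{\left(W,6 \right)} \left(-1\right)\right)^{2} = \left(\left(4 + i \sqrt{6}\right)^{2} + 6^{2} \left(-1\right)\right)^{2} = \left(\left(4 + i \sqrt{6}\right)^{2} + 36 \left(-1\right)\right)^{2} = \left(\left(4 + i \sqrt{6}\right)^{2} - 36\right)^{2} = \left(-36 + \left(4 + i \sqrt{6}\right)^{2}\right)^{2}$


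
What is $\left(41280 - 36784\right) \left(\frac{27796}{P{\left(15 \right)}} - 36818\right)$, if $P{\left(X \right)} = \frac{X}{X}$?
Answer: $-40562912$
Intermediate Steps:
$P{\left(X \right)} = 1$
$\left(41280 - 36784\right) \left(\frac{27796}{P{\left(15 \right)}} - 36818\right) = \left(41280 - 36784\right) \left(\frac{27796}{1} - 36818\right) = 4496 \left(27796 \cdot 1 - 36818\right) = 4496 \left(27796 - 36818\right) = 4496 \left(-9022\right) = -40562912$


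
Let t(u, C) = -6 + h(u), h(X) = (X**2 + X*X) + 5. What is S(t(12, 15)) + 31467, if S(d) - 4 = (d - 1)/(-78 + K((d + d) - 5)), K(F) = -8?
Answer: 1353110/43 ≈ 31468.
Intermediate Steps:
h(X) = 5 + 2*X**2 (h(X) = (X**2 + X**2) + 5 = 2*X**2 + 5 = 5 + 2*X**2)
t(u, C) = -1 + 2*u**2 (t(u, C) = -6 + (5 + 2*u**2) = -1 + 2*u**2)
S(d) = 345/86 - d/86 (S(d) = 4 + (d - 1)/(-78 - 8) = 4 + (-1 + d)/(-86) = 4 + (-1 + d)*(-1/86) = 4 + (1/86 - d/86) = 345/86 - d/86)
S(t(12, 15)) + 31467 = (345/86 - (-1 + 2*12**2)/86) + 31467 = (345/86 - (-1 + 2*144)/86) + 31467 = (345/86 - (-1 + 288)/86) + 31467 = (345/86 - 1/86*287) + 31467 = (345/86 - 287/86) + 31467 = 29/43 + 31467 = 1353110/43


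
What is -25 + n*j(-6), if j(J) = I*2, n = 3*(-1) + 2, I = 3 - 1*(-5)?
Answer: -41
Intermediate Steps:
I = 8 (I = 3 + 5 = 8)
n = -1 (n = -3 + 2 = -1)
j(J) = 16 (j(J) = 8*2 = 16)
-25 + n*j(-6) = -25 - 1*16 = -25 - 16 = -41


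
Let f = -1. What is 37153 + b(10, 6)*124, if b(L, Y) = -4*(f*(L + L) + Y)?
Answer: 44097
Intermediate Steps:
b(L, Y) = -4*Y + 8*L (b(L, Y) = -4*(-(L + L) + Y) = -4*(-2*L + Y) = -4*(Y - 2*L) = -4*Y + 8*L)
37153 + b(10, 6)*124 = 37153 + (-4*6 + 8*10)*124 = 37153 + (-24 + 80)*124 = 37153 + 56*124 = 37153 + 6944 = 44097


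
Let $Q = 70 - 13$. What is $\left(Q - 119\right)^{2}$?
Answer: $3844$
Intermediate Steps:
$Q = 57$ ($Q = 70 - 13 = 57$)
$\left(Q - 119\right)^{2} = \left(57 - 119\right)^{2} = \left(-62\right)^{2} = 3844$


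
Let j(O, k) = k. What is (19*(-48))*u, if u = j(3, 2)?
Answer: -1824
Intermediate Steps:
u = 2
(19*(-48))*u = (19*(-48))*2 = -912*2 = -1824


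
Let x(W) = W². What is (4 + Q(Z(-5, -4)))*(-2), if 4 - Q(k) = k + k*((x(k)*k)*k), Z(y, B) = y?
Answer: -6276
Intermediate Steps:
Q(k) = 4 - k - k⁵ (Q(k) = 4 - (k + k*((k²*k)*k)) = 4 - (k + k*(k³*k)) = 4 - (k + k*k⁴) = 4 - (k + k⁵) = 4 + (-k - k⁵) = 4 - k - k⁵)
(4 + Q(Z(-5, -4)))*(-2) = (4 + (4 - 1*(-5) - 1*(-5)⁵))*(-2) = (4 + (4 + 5 - 1*(-3125)))*(-2) = (4 + (4 + 5 + 3125))*(-2) = (4 + 3134)*(-2) = 3138*(-2) = -6276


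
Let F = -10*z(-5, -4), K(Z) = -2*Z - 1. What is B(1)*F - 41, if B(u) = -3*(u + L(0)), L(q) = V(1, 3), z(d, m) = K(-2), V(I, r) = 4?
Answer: 409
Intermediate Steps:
K(Z) = -1 - 2*Z
z(d, m) = 3 (z(d, m) = -1 - 2*(-2) = -1 + 4 = 3)
L(q) = 4
F = -30 (F = -10*3 = -30)
B(u) = -12 - 3*u (B(u) = -3*(u + 4) = -3*(4 + u) = -12 - 3*u)
B(1)*F - 41 = (-12 - 3*1)*(-30) - 41 = (-12 - 3)*(-30) - 41 = -15*(-30) - 41 = 450 - 41 = 409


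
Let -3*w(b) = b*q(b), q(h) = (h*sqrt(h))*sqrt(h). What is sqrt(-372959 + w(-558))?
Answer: sqrt(57540745) ≈ 7585.6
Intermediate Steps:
q(h) = h**2 (q(h) = h**(3/2)*sqrt(h) = h**2)
w(b) = -b**3/3 (w(b) = -b*b**2/3 = -b**3/3)
sqrt(-372959 + w(-558)) = sqrt(-372959 - 1/3*(-558)**3) = sqrt(-372959 - 1/3*(-173741112)) = sqrt(-372959 + 57913704) = sqrt(57540745)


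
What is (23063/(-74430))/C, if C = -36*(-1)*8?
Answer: -23063/21435840 ≈ -0.0010759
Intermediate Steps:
C = 288 (C = 36*8 = 288)
(23063/(-74430))/C = (23063/(-74430))/288 = (23063*(-1/74430))*(1/288) = -23063/74430*1/288 = -23063/21435840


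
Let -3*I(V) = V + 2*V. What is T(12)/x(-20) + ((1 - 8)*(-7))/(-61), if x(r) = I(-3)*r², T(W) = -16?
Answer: -3736/4575 ≈ -0.81661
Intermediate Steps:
I(V) = -V (I(V) = -(V + 2*V)/3 = -V)
x(r) = 3*r² (x(r) = (-1*(-3))*r² = 3*r²)
T(12)/x(-20) + ((1 - 8)*(-7))/(-61) = -16/(3*(-20)²) + ((1 - 8)*(-7))/(-61) = -16/(3*400) - 7*(-7)*(-1/61) = -16/1200 + 49*(-1/61) = -16*1/1200 - 49/61 = -1/75 - 49/61 = -3736/4575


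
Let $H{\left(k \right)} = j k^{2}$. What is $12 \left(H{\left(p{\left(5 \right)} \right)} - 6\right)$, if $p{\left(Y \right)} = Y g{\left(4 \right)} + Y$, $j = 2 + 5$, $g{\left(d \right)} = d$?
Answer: $52428$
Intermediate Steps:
$j = 7$
$p{\left(Y \right)} = 5 Y$ ($p{\left(Y \right)} = Y 4 + Y = 4 Y + Y = 5 Y$)
$H{\left(k \right)} = 7 k^{2}$
$12 \left(H{\left(p{\left(5 \right)} \right)} - 6\right) = 12 \left(7 \left(5 \cdot 5\right)^{2} - 6\right) = 12 \left(7 \cdot 25^{2} - 6\right) = 12 \left(7 \cdot 625 - 6\right) = 12 \left(4375 - 6\right) = 12 \cdot 4369 = 52428$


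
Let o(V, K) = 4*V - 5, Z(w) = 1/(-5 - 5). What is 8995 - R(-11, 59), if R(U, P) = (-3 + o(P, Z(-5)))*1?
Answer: 8767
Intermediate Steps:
Z(w) = -⅒ (Z(w) = 1/(-10) = -⅒)
o(V, K) = -5 + 4*V
R(U, P) = -8 + 4*P (R(U, P) = (-3 + (-5 + 4*P))*1 = (-8 + 4*P)*1 = -8 + 4*P)
8995 - R(-11, 59) = 8995 - (-8 + 4*59) = 8995 - (-8 + 236) = 8995 - 1*228 = 8995 - 228 = 8767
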